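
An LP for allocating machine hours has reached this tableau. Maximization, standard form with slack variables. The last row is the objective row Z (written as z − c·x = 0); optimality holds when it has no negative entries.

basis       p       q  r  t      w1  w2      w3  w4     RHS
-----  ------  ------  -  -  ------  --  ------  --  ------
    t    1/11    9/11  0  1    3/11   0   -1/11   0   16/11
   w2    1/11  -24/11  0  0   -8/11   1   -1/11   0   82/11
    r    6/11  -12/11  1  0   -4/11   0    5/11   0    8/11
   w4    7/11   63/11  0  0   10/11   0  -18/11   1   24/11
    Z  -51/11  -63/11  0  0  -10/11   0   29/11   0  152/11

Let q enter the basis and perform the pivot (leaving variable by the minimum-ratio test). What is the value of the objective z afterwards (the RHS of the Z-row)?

16

Ratio test on column q — row 1: (16/11)/(9/11) = 16/9; row 2: entry -24/11 ≤ 0; row 3: entry -12/11 ≤ 0; row 4: (24/11)/(63/11) = 8/21. Minimum is 8/21 at row 4 (w4 leaves); pivot element 63/11.
Pivot on row 4; the Z-row RHS becomes 152/11 − (-63/11)·(8/21) = 16.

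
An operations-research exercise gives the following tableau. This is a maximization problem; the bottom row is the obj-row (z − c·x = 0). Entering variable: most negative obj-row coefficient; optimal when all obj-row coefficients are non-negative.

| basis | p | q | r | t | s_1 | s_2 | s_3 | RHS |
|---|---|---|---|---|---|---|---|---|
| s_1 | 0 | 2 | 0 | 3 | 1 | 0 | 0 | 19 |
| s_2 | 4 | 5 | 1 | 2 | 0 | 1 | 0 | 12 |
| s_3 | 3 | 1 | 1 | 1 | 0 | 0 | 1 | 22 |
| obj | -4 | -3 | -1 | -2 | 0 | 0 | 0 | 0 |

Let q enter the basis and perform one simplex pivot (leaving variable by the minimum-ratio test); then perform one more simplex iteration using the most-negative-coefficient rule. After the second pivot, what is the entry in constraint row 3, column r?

1/4

Ratio test on column q — row 1: 19/2 = 19/2; row 2: 12/5 = 12/5; row 3: 22/1 = 22. Minimum is 12/5 at row 2 (s_2 leaves); pivot element 5.
Divide row 2 by 5; eliminate column q from the other rows.
Second iteration: most negative obj-row entry is -8/5 in column p, so p enters.
Ratio test on column p — row 1: entry -8/5 ≤ 0; row 2: (12/5)/(4/5) = 3; row 3: (98/5)/(11/5) = 98/11. Minimum is 3 at row 2 (q leaves); pivot element 4/5.
Divide row 2 by 4/5; eliminate column p from the other rows.
After both pivots, the entry at constraint row 3, column r is 1/4.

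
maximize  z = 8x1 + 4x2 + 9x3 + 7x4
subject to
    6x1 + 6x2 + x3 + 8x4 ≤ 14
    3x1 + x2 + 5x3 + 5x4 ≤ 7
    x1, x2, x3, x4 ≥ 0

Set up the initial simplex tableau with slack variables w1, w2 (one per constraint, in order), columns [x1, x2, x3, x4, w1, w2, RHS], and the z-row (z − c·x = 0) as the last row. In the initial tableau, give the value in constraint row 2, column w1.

0

Slack w1 belongs to constraint 1; its column is the unit vector e_1, so the entry in row 2 is 0.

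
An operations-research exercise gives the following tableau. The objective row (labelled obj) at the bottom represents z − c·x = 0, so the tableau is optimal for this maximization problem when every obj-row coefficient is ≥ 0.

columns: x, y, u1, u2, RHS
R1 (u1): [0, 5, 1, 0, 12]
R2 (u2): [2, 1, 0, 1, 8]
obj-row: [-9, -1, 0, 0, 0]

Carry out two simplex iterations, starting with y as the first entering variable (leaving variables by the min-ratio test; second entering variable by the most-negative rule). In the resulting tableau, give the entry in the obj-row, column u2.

Ratio test on column y — row 1: 12/5 = 12/5; row 2: 8/1 = 8. Minimum is 12/5 at row 1 (u1 leaves); pivot element 5.
Divide row 1 by 5; eliminate column y from the other rows.
Second iteration: most negative obj-row entry is -9 in column x, so x enters.
Ratio test on column x — row 1: entry 0 ≤ 0; row 2: (28/5)/2 = 14/5. Minimum is 14/5 at row 2 (u2 leaves); pivot element 2.
Divide row 2 by 2; eliminate column x from the other rows.
After both pivots, the entry at the obj-row, column u2 is 9/2.

9/2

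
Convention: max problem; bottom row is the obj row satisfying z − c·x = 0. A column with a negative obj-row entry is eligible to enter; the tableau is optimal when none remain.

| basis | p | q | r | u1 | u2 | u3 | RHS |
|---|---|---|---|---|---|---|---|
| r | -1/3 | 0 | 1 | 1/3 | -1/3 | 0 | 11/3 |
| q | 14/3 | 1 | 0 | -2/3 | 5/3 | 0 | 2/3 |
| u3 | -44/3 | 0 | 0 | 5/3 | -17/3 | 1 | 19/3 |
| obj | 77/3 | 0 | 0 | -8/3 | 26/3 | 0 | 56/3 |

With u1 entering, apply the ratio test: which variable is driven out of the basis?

Column u1 entries and ratios — r: (11/3)/(1/3) = 11; q: -2/3 ≤ 0, skip; u3: (19/3)/(5/3) = 19/5.
Smallest ratio is 19/5 in the row of u3, so u3 leaves.

u3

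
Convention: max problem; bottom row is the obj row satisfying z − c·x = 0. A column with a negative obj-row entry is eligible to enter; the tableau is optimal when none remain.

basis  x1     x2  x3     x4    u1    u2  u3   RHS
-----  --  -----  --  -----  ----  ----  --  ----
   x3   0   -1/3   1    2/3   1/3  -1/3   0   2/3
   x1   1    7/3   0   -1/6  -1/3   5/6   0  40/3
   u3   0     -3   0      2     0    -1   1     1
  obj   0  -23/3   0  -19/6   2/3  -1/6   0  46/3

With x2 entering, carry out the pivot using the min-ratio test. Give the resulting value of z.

Ratio test on column x2 — row 1: entry -1/3 ≤ 0; row 2: (40/3)/(7/3) = 40/7; row 3: entry -3 ≤ 0. Minimum is 40/7 at row 2 (x1 leaves); pivot element 7/3.
Pivot on row 2; the obj-row RHS becomes 46/3 − (-23/3)·(40/7) = 414/7.

414/7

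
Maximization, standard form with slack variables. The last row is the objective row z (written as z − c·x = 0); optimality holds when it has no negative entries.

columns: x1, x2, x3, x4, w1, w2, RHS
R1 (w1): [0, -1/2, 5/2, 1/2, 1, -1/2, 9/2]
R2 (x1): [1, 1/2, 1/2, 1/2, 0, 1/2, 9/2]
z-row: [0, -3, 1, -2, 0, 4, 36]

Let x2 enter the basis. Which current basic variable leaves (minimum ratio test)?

Column x2 entries and ratios — w1: -1/2 ≤ 0, skip; x1: (9/2)/(1/2) = 9.
Smallest ratio is 9 in the row of x1, so x1 leaves.

x1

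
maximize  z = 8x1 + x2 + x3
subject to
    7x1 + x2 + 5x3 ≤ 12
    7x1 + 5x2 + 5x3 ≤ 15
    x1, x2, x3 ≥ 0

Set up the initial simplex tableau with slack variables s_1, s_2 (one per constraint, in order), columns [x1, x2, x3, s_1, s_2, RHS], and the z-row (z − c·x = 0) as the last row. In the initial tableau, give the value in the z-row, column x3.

The z-row carries the negated objective coefficients: the x3 entry is -1.

-1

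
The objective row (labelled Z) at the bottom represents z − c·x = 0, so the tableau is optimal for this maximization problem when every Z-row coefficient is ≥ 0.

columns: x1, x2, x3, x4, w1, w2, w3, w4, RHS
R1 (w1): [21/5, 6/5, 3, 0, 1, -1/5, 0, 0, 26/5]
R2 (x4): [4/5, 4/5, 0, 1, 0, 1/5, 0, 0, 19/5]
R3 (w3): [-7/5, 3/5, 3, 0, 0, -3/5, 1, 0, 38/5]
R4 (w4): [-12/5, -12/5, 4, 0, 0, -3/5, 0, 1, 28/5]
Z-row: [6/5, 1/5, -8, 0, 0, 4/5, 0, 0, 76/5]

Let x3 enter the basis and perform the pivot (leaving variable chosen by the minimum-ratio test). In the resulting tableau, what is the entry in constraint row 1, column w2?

Ratio test on column x3 — row 1: (26/5)/3 = 26/15; row 2: entry 0 ≤ 0; row 3: (38/5)/3 = 38/15; row 4: (28/5)/4 = 7/5. Minimum is 7/5 at row 4 (w4 leaves); pivot element 4.
Divide row 4 by 4; eliminate column x3 from the other rows.
Row 1 update in column w2: -1/5 − 3·(-3/20) = 1/4.

1/4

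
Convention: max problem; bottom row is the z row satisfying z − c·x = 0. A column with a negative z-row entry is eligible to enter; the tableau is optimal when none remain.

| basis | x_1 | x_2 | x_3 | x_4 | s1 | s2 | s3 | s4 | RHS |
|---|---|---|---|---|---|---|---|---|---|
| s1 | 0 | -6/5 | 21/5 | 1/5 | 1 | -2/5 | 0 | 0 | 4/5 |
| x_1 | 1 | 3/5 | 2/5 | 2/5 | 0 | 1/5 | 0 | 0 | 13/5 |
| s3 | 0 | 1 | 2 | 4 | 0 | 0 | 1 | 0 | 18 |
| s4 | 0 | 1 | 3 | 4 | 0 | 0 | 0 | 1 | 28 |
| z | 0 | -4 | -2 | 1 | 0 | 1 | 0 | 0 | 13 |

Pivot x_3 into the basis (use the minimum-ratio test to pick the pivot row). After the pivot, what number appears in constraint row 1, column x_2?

Ratio test on column x_3 — row 1: (4/5)/(21/5) = 4/21; row 2: (13/5)/(2/5) = 13/2; row 3: 18/2 = 9; row 4: 28/3 = 28/3. Minimum is 4/21 at row 1 (s1 leaves); pivot element 21/5.
Divide row 1 by 21/5; eliminate column x_3 from the other rows.
In the new row 1, the x_2 entry is the old entry divided by the pivot: (-6/5)/(21/5) = -2/7.

-2/7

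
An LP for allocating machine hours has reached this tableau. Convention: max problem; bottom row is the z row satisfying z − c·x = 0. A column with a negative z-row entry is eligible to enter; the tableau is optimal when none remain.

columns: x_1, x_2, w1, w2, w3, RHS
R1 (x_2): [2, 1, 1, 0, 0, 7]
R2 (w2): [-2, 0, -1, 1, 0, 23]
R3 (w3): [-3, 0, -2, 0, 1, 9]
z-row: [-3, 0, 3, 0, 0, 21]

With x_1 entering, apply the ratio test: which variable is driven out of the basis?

x_2

Column x_1 entries and ratios — x_2: 7/2 = 7/2; w2: -2 ≤ 0, skip; w3: -3 ≤ 0, skip.
Smallest ratio is 7/2 in the row of x_2, so x_2 leaves.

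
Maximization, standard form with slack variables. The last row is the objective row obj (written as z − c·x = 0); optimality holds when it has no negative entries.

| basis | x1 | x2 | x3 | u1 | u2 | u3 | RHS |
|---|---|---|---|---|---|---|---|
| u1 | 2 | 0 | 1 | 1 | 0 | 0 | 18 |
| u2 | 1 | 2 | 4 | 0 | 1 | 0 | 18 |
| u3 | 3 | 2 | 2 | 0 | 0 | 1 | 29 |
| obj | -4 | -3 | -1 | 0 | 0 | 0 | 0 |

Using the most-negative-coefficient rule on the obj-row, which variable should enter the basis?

x1

Negative obj-row entries: x1: -4, x2: -3, x3: -1.
The most negative is -4 in column x1, so x1 enters.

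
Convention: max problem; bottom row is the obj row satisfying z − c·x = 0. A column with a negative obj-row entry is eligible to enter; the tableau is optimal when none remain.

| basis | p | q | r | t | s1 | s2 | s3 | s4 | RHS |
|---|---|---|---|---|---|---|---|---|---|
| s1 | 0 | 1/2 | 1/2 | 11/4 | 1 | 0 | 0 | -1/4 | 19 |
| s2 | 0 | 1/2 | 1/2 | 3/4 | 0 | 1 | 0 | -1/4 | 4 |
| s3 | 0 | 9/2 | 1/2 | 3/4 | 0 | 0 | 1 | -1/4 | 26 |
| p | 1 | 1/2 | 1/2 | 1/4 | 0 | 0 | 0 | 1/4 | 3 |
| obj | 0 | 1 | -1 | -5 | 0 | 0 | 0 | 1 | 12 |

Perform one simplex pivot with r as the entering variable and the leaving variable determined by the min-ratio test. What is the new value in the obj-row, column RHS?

Ratio test on column r — row 1: 19/(1/2) = 38; row 2: 4/(1/2) = 8; row 3: 26/(1/2) = 52; row 4: 3/(1/2) = 6. Minimum is 6 at row 4 (p leaves); pivot element 1/2.
Divide row 4 by 1/2; eliminate column r from the other rows.
obj-row update in column RHS: 12 − (-1)·6 = 18.

18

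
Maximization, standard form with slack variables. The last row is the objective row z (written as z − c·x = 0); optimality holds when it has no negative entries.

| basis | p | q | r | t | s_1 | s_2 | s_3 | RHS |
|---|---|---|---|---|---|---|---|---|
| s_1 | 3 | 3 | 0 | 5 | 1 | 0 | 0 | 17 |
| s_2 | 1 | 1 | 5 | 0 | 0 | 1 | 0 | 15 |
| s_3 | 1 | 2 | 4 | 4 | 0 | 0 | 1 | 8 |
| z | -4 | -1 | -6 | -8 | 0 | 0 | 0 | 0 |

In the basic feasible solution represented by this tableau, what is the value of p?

0

p is not in the basis, so in the current basic feasible solution p = 0.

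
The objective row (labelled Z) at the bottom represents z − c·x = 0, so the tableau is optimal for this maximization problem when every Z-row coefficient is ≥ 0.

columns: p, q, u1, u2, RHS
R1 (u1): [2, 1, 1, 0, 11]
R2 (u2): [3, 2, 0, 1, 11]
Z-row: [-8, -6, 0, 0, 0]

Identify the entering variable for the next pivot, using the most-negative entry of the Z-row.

Negative Z-row entries: p: -8, q: -6.
The most negative is -8 in column p, so p enters.

p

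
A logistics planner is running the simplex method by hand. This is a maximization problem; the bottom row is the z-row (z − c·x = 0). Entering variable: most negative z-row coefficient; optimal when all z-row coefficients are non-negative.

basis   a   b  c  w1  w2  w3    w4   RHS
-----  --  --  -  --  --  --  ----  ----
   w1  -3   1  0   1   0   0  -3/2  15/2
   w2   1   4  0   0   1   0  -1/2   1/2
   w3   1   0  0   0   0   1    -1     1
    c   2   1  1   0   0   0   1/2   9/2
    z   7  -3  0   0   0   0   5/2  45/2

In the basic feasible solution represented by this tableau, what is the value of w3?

1

w3 is basic (row 3); its value is the RHS of that row, 1.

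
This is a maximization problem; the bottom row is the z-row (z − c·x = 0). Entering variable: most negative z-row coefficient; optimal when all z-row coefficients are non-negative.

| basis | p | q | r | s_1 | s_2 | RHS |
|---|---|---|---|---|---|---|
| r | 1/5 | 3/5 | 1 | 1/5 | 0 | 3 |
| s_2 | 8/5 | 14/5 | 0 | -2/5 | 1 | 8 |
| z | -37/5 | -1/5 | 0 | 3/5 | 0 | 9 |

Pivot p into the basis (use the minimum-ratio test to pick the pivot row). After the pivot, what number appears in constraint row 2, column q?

Ratio test on column p — row 1: 3/(1/5) = 15; row 2: 8/(8/5) = 5. Minimum is 5 at row 2 (s_2 leaves); pivot element 8/5.
Divide row 2 by 8/5; eliminate column p from the other rows.
In the new row 2, the q entry is the old entry divided by the pivot: (14/5)/(8/5) = 7/4.

7/4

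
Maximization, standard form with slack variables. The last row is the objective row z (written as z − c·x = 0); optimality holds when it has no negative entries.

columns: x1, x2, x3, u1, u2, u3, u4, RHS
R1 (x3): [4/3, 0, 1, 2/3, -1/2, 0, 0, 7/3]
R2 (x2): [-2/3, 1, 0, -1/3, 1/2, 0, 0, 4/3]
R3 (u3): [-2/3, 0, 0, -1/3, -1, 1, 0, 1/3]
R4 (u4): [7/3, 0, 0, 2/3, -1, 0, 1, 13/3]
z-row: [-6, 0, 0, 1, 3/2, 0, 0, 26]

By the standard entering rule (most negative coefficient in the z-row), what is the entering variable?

Negative z-row entries: x1: -6.
The most negative is -6 in column x1, so x1 enters.

x1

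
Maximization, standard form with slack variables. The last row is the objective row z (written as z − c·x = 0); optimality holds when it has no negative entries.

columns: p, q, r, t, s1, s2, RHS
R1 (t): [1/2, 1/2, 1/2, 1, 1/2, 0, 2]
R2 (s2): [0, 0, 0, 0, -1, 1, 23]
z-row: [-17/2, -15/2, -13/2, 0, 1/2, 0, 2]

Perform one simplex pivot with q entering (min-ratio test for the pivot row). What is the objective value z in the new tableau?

32

Ratio test on column q — row 1: 2/(1/2) = 4; row 2: entry 0 ≤ 0. Minimum is 4 at row 1 (t leaves); pivot element 1/2.
Pivot on row 1; the z-row RHS becomes 2 − (-15/2)·4 = 32.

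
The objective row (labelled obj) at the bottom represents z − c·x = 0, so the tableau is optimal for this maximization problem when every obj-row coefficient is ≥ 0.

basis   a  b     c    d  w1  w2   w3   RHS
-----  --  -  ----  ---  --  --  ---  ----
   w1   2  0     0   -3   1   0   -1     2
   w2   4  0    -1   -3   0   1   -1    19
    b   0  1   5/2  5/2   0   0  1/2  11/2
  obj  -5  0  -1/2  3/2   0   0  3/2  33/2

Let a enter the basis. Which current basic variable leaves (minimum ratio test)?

Column a entries and ratios — w1: 2/2 = 1; w2: 19/4 = 19/4; b: 0 ≤ 0, skip.
Smallest ratio is 1 in the row of w1, so w1 leaves.

w1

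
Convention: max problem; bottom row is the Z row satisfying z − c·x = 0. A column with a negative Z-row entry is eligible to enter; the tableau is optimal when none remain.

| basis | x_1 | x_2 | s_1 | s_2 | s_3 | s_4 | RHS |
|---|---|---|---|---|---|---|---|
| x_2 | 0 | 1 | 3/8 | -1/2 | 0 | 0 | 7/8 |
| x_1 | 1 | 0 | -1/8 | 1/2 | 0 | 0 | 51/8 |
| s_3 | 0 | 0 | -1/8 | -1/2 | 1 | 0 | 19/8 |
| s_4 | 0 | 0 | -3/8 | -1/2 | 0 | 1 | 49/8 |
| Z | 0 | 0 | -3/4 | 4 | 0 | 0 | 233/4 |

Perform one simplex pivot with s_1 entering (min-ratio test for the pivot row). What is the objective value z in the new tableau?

60

Ratio test on column s_1 — row 1: (7/8)/(3/8) = 7/3; row 2: entry -1/8 ≤ 0; row 3: entry -1/8 ≤ 0; row 4: entry -3/8 ≤ 0. Minimum is 7/3 at row 1 (x_2 leaves); pivot element 3/8.
Pivot on row 1; the Z-row RHS becomes 233/4 − (-3/4)·(7/3) = 60.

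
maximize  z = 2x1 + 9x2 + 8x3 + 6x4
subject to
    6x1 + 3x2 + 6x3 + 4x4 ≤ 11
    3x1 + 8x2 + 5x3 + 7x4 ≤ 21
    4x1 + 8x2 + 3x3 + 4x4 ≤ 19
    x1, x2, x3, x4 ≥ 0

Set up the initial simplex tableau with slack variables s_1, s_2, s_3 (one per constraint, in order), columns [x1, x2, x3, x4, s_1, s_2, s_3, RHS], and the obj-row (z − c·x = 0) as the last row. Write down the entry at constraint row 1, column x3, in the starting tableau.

Constraint 1 has coefficient 6 on x3.

6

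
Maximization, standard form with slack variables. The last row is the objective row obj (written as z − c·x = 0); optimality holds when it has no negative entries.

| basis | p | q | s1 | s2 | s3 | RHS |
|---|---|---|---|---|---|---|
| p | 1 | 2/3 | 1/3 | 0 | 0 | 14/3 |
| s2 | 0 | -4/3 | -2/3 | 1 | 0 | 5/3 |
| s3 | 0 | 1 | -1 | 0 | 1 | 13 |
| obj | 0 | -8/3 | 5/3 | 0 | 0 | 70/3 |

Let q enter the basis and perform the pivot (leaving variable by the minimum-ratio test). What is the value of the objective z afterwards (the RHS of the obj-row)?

Ratio test on column q — row 1: (14/3)/(2/3) = 7; row 2: entry -4/3 ≤ 0; row 3: 13/1 = 13. Minimum is 7 at row 1 (p leaves); pivot element 2/3.
Pivot on row 1; the obj-row RHS becomes 70/3 − (-8/3)·7 = 42.

42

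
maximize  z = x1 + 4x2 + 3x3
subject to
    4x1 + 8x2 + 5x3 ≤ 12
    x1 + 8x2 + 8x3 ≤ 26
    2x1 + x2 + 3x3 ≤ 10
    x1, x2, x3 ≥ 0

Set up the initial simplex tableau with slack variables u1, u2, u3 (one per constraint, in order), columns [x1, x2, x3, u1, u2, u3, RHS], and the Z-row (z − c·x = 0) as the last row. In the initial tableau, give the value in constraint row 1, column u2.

0

Slack u2 belongs to constraint 2; its column is the unit vector e_2, so the entry in row 1 is 0.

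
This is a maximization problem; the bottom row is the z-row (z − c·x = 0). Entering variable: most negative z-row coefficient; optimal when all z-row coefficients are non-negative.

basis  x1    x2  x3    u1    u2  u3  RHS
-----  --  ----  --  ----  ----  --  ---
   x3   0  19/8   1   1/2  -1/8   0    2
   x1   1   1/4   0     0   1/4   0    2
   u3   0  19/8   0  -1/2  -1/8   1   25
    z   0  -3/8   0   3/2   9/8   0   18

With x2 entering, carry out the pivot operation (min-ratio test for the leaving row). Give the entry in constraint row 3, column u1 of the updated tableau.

Ratio test on column x2 — row 1: 2/(19/8) = 16/19; row 2: 2/(1/4) = 8; row 3: 25/(19/8) = 200/19. Minimum is 16/19 at row 1 (x3 leaves); pivot element 19/8.
Divide row 1 by 19/8; eliminate column x2 from the other rows.
Row 3 update in column u1: -1/2 − (19/8)·(4/19) = -1.

-1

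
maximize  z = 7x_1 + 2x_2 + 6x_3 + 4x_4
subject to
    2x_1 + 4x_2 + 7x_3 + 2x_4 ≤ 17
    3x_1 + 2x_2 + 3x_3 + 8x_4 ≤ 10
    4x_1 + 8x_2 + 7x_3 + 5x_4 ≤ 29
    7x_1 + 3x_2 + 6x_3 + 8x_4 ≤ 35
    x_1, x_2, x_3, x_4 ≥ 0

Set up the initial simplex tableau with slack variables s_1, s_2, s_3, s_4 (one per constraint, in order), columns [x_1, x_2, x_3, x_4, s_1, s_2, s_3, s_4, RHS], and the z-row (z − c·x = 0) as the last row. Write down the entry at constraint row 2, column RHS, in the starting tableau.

The RHS of constraint 2 is b_2 = 10.

10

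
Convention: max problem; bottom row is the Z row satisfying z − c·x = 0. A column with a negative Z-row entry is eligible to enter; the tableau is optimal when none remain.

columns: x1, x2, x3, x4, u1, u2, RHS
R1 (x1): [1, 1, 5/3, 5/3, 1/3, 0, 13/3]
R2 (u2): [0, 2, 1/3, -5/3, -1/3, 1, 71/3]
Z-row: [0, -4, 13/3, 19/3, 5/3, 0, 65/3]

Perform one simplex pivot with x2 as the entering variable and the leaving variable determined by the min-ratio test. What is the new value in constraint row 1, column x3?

5/3

Ratio test on column x2 — row 1: (13/3)/1 = 13/3; row 2: (71/3)/2 = 71/6. Minimum is 13/3 at row 1 (x1 leaves); pivot element 1.
Divide row 1 by 1; eliminate column x2 from the other rows.
In the new row 1, the x3 entry is the old entry divided by the pivot: (5/3)/1 = 5/3.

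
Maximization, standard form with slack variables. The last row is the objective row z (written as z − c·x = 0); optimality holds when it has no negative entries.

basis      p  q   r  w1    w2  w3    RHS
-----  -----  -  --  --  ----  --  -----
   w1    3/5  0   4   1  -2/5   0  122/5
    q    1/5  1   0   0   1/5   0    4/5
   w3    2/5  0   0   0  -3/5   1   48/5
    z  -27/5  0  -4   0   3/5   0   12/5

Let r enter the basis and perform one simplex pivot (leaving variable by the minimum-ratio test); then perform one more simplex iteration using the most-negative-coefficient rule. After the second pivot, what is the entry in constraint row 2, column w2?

1

Ratio test on column r — row 1: (122/5)/4 = 61/10; row 2: entry 0 ≤ 0; row 3: entry 0 ≤ 0. Minimum is 61/10 at row 1 (w1 leaves); pivot element 4.
Divide row 1 by 4; eliminate column r from the other rows.
Second iteration: most negative z-row entry is -24/5 in column p, so p enters.
Ratio test on column p — row 1: (61/10)/(3/20) = 122/3; row 2: (4/5)/(1/5) = 4; row 3: (48/5)/(2/5) = 24. Minimum is 4 at row 2 (q leaves); pivot element 1/5.
Divide row 2 by 1/5; eliminate column p from the other rows.
After both pivots, the entry at constraint row 2, column w2 is 1.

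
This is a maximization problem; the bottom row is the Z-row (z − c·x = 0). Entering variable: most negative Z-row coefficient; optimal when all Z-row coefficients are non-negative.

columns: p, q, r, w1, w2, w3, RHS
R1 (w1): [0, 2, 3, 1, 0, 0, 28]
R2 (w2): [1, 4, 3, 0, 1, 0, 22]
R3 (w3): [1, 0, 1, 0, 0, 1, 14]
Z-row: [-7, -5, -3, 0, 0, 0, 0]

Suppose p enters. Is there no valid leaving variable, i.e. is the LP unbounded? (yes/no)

no

Column p has positive entries in row(s) 2, 3, so the ratio test bounds it — not unbounded.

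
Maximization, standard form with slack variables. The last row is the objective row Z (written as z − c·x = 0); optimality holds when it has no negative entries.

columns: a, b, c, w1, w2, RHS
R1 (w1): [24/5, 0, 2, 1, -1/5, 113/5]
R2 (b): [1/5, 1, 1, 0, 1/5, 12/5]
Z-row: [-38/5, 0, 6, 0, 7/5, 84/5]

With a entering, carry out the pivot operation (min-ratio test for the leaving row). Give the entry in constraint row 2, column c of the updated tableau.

11/12

Ratio test on column a — row 1: (113/5)/(24/5) = 113/24; row 2: (12/5)/(1/5) = 12. Minimum is 113/24 at row 1 (w1 leaves); pivot element 24/5.
Divide row 1 by 24/5; eliminate column a from the other rows.
Row 2 update in column c: 1 − (1/5)·(5/12) = 11/12.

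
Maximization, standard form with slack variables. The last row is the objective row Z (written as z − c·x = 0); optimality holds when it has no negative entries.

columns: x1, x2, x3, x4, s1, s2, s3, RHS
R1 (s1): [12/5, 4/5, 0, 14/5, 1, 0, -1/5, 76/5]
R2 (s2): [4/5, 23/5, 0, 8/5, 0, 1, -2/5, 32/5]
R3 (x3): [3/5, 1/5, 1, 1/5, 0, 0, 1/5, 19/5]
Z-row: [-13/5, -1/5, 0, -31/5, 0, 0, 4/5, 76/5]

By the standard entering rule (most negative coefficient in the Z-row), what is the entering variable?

x4

Negative Z-row entries: x1: -13/5, x2: -1/5, x4: -31/5.
The most negative is -31/5 in column x4, so x4 enters.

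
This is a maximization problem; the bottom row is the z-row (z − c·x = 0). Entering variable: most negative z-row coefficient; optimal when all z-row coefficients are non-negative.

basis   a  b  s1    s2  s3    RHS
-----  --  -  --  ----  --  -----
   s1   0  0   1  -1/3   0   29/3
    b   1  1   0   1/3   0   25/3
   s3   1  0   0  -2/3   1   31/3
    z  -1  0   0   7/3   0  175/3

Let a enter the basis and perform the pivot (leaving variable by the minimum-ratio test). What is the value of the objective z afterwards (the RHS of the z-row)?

Ratio test on column a — row 1: entry 0 ≤ 0; row 2: (25/3)/1 = 25/3; row 3: (31/3)/1 = 31/3. Minimum is 25/3 at row 2 (b leaves); pivot element 1.
Pivot on row 2; the z-row RHS becomes 175/3 − (-1)·(25/3) = 200/3.

200/3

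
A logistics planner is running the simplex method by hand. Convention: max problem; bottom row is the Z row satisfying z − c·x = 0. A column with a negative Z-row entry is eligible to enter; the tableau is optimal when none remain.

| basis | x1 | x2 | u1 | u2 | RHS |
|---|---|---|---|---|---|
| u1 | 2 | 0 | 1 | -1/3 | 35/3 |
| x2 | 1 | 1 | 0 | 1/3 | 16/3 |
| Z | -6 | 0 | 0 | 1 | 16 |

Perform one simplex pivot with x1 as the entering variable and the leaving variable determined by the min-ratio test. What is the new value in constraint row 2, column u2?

1/3

Ratio test on column x1 — row 1: (35/3)/2 = 35/6; row 2: (16/3)/1 = 16/3. Minimum is 16/3 at row 2 (x2 leaves); pivot element 1.
Divide row 2 by 1; eliminate column x1 from the other rows.
In the new row 2, the u2 entry is the old entry divided by the pivot: (1/3)/1 = 1/3.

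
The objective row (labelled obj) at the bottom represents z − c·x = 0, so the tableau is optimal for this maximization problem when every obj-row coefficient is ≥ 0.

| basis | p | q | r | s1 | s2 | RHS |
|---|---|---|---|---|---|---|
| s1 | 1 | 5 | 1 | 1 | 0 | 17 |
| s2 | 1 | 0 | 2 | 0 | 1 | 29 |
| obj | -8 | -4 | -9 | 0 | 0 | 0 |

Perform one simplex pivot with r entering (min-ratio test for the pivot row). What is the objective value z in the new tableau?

Ratio test on column r — row 1: 17/1 = 17; row 2: 29/2 = 29/2. Minimum is 29/2 at row 2 (s2 leaves); pivot element 2.
Pivot on row 2; the obj-row RHS becomes 0 − (-9)·(29/2) = 261/2.

261/2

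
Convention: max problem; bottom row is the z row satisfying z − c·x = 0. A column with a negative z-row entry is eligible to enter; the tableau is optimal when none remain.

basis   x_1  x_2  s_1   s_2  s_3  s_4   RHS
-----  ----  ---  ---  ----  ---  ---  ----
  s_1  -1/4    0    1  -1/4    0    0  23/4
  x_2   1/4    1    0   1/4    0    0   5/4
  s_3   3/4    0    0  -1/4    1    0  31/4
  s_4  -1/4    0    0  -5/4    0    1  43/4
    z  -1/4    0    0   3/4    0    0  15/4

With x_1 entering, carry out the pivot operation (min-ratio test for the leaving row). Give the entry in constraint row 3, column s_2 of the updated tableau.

-1

Ratio test on column x_1 — row 1: entry -1/4 ≤ 0; row 2: (5/4)/(1/4) = 5; row 3: (31/4)/(3/4) = 31/3; row 4: entry -1/4 ≤ 0. Minimum is 5 at row 2 (x_2 leaves); pivot element 1/4.
Divide row 2 by 1/4; eliminate column x_1 from the other rows.
Row 3 update in column s_2: -1/4 − (3/4)·1 = -1.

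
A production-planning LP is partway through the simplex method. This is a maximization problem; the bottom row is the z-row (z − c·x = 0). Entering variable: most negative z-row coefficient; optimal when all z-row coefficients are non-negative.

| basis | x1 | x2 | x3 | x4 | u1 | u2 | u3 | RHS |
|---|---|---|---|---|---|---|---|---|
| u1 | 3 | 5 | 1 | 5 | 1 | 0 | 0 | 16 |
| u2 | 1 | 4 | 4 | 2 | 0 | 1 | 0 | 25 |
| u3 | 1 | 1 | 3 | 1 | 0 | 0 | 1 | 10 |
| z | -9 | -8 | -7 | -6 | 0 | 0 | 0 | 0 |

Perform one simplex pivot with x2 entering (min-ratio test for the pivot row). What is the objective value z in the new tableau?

128/5

Ratio test on column x2 — row 1: 16/5 = 16/5; row 2: 25/4 = 25/4; row 3: 10/1 = 10. Minimum is 16/5 at row 1 (u1 leaves); pivot element 5.
Pivot on row 1; the z-row RHS becomes 0 − (-8)·(16/5) = 128/5.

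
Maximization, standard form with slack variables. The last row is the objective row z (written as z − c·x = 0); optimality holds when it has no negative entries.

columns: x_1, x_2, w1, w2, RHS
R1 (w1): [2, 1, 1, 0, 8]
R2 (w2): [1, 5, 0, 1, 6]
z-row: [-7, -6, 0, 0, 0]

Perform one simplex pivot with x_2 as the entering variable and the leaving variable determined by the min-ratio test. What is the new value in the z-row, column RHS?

36/5

Ratio test on column x_2 — row 1: 8/1 = 8; row 2: 6/5 = 6/5. Minimum is 6/5 at row 2 (w2 leaves); pivot element 5.
Divide row 2 by 5; eliminate column x_2 from the other rows.
z-row update in column RHS: 0 − (-6)·(6/5) = 36/5.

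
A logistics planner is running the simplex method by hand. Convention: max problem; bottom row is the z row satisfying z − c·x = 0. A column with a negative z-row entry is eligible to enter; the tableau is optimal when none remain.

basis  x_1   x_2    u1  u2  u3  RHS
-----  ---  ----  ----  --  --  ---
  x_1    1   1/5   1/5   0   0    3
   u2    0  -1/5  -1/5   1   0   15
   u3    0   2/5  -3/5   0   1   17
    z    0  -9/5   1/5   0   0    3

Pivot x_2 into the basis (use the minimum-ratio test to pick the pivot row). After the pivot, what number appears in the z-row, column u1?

Ratio test on column x_2 — row 1: 3/(1/5) = 15; row 2: entry -1/5 ≤ 0; row 3: 17/(2/5) = 85/2. Minimum is 15 at row 1 (x_1 leaves); pivot element 1/5.
Divide row 1 by 1/5; eliminate column x_2 from the other rows.
z-row update in column u1: 1/5 − (-9/5)·1 = 2.

2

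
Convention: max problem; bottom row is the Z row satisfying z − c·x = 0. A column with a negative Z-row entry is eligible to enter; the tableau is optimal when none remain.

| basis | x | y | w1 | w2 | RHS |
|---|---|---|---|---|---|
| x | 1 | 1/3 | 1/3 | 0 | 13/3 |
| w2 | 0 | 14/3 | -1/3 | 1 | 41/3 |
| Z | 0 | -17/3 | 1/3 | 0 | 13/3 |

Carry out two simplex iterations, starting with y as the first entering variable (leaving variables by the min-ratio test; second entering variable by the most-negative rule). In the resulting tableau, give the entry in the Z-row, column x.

1/5

Ratio test on column y — row 1: (13/3)/(1/3) = 13; row 2: (41/3)/(14/3) = 41/14. Minimum is 41/14 at row 2 (w2 leaves); pivot element 14/3.
Divide row 2 by 14/3; eliminate column y from the other rows.
Second iteration: most negative Z-row entry is -1/14 in column w1, so w1 enters.
Ratio test on column w1 — row 1: (47/14)/(5/14) = 47/5; row 2: entry -1/14 ≤ 0. Minimum is 47/5 at row 1 (x leaves); pivot element 5/14.
Divide row 1 by 5/14; eliminate column w1 from the other rows.
After both pivots, the entry at the Z-row, column x is 1/5.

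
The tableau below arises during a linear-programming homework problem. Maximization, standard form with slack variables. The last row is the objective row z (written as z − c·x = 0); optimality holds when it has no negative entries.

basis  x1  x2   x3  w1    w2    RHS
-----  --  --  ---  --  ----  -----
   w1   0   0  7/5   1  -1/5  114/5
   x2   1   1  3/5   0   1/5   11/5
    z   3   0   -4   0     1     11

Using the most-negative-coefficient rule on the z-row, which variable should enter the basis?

x3

Negative z-row entries: x3: -4.
The most negative is -4 in column x3, so x3 enters.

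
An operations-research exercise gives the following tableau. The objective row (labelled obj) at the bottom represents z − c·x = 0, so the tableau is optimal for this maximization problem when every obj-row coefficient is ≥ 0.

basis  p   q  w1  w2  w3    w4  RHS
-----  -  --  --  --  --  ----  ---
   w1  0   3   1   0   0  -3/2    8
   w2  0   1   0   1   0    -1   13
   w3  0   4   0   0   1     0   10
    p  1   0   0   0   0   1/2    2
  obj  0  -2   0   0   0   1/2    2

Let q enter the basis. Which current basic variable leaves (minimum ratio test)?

Column q entries and ratios — w1: 8/3 = 8/3; w2: 13/1 = 13; w3: 10/4 = 5/2; p: 0 ≤ 0, skip.
Smallest ratio is 5/2 in the row of w3, so w3 leaves.

w3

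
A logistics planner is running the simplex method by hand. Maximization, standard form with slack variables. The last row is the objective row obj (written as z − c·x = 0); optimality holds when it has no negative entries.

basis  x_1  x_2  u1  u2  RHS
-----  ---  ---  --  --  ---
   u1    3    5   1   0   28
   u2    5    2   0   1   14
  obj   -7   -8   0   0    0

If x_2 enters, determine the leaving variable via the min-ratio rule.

u1

Column x_2 entries and ratios — u1: 28/5 = 28/5; u2: 14/2 = 7.
Smallest ratio is 28/5 in the row of u1, so u1 leaves.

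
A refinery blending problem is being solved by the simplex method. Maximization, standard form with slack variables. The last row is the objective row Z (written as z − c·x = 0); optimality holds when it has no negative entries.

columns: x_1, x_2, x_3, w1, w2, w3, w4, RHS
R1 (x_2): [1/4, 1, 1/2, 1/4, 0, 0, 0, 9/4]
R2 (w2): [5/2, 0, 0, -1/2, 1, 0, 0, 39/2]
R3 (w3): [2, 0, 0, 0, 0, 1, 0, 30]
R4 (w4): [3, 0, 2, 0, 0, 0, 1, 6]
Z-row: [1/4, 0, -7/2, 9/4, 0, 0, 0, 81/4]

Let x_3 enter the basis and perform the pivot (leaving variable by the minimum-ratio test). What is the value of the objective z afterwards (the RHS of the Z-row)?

123/4

Ratio test on column x_3 — row 1: (9/4)/(1/2) = 9/2; row 2: entry 0 ≤ 0; row 3: entry 0 ≤ 0; row 4: 6/2 = 3. Minimum is 3 at row 4 (w4 leaves); pivot element 2.
Pivot on row 4; the Z-row RHS becomes 81/4 − (-7/2)·3 = 123/4.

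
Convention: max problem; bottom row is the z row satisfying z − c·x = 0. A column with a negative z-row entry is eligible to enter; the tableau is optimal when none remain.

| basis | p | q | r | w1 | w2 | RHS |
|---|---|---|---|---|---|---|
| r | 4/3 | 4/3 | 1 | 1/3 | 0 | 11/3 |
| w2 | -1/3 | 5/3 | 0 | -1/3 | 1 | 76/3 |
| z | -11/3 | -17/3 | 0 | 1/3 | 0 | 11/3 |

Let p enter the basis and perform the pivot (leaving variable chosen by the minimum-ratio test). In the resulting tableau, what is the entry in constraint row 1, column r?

3/4

Ratio test on column p — row 1: (11/3)/(4/3) = 11/4; row 2: entry -1/3 ≤ 0. Minimum is 11/4 at row 1 (r leaves); pivot element 4/3.
Divide row 1 by 4/3; eliminate column p from the other rows.
In the new row 1, the r entry is the old entry divided by the pivot: 1/(4/3) = 3/4.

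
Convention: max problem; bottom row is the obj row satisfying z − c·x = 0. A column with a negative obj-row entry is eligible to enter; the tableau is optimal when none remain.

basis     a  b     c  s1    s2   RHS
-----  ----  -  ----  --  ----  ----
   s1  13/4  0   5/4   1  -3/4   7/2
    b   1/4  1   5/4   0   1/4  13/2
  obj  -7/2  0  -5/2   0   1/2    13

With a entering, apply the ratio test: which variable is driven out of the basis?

Column a entries and ratios — s1: (7/2)/(13/4) = 14/13; b: (13/2)/(1/4) = 26.
Smallest ratio is 14/13 in the row of s1, so s1 leaves.

s1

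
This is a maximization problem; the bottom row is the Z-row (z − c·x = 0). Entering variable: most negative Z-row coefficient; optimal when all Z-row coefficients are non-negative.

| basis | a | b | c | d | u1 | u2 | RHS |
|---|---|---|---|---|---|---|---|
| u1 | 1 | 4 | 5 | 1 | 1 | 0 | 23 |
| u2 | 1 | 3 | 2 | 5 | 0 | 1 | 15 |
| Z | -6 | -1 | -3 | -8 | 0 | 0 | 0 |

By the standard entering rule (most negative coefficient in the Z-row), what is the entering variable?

Negative Z-row entries: a: -6, b: -1, c: -3, d: -8.
The most negative is -8 in column d, so d enters.

d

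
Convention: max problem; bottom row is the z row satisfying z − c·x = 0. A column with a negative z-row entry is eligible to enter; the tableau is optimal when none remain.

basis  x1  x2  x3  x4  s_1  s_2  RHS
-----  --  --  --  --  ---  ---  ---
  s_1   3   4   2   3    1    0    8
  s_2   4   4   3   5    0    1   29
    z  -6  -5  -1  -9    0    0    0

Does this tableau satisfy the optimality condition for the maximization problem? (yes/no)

no

The z-row has a negative entry -9 in column x4, so it is not optimal.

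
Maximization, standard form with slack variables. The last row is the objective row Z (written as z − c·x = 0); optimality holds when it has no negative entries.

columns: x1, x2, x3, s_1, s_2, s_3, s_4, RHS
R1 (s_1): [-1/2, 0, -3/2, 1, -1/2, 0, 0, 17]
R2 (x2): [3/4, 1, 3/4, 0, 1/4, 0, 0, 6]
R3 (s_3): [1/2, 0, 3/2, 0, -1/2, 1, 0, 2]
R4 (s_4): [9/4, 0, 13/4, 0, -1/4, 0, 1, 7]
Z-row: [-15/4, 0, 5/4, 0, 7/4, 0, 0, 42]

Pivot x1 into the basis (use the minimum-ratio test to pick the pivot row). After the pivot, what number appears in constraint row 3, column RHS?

Ratio test on column x1 — row 1: entry -1/2 ≤ 0; row 2: 6/(3/4) = 8; row 3: 2/(1/2) = 4; row 4: 7/(9/4) = 28/9. Minimum is 28/9 at row 4 (s_4 leaves); pivot element 9/4.
Divide row 4 by 9/4; eliminate column x1 from the other rows.
Row 3 update in column RHS: 2 − (1/2)·(28/9) = 4/9.

4/9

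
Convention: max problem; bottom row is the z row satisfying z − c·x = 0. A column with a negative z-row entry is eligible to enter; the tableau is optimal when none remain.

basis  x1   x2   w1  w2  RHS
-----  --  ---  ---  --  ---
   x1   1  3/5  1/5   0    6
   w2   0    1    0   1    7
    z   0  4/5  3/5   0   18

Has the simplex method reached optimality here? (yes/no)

yes

Every z-row coefficient is ≥ 0, so the tableau is optimal.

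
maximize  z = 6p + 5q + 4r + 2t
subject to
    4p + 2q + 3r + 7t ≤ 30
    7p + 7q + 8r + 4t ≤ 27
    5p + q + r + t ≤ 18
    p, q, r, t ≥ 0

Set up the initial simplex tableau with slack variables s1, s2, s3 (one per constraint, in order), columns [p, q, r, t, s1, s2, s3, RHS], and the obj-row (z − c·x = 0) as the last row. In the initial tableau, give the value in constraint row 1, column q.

Constraint 1 has coefficient 2 on q.

2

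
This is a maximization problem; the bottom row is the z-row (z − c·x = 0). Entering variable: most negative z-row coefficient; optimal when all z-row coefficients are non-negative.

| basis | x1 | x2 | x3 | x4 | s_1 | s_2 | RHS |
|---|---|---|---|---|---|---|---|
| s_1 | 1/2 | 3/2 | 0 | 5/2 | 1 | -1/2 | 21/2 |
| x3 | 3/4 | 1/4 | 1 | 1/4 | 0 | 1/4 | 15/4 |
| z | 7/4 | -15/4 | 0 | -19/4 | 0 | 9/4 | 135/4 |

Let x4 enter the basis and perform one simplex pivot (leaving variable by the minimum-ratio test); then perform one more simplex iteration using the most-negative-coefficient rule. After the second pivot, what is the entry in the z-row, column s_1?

Ratio test on column x4 — row 1: (21/2)/(5/2) = 21/5; row 2: (15/4)/(1/4) = 15. Minimum is 21/5 at row 1 (s_1 leaves); pivot element 5/2.
Divide row 1 by 5/2; eliminate column x4 from the other rows.
Second iteration: most negative z-row entry is -9/10 in column x2, so x2 enters.
Ratio test on column x2 — row 1: (21/5)/(3/5) = 7; row 2: (27/10)/(1/10) = 27. Minimum is 7 at row 1 (x4 leaves); pivot element 3/5.
Divide row 1 by 3/5; eliminate column x2 from the other rows.
After both pivots, the entry at the z-row, column s_1 is 5/2.

5/2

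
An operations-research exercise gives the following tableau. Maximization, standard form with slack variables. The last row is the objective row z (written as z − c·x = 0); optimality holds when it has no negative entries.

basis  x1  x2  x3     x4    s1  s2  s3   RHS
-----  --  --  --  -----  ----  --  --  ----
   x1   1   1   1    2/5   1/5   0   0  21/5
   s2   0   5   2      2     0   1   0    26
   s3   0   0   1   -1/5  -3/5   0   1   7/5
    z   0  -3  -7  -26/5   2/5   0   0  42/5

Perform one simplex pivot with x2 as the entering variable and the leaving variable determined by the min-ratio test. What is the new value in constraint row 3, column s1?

-3/5

Ratio test on column x2 — row 1: (21/5)/1 = 21/5; row 2: 26/5 = 26/5; row 3: entry 0 ≤ 0. Minimum is 21/5 at row 1 (x1 leaves); pivot element 1.
Divide row 1 by 1; eliminate column x2 from the other rows.
Row 3 update in column s1: -3/5 − 0·(1/5) = -3/5.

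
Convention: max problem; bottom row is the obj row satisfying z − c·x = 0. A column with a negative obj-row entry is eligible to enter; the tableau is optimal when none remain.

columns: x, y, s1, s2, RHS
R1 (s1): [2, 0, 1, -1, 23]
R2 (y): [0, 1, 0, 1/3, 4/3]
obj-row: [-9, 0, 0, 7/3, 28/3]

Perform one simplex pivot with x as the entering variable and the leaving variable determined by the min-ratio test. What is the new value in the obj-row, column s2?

Ratio test on column x — row 1: 23/2 = 23/2; row 2: entry 0 ≤ 0. Minimum is 23/2 at row 1 (s1 leaves); pivot element 2.
Divide row 1 by 2; eliminate column x from the other rows.
obj-row update in column s2: 7/3 − (-9)·(-1/2) = -13/6.

-13/6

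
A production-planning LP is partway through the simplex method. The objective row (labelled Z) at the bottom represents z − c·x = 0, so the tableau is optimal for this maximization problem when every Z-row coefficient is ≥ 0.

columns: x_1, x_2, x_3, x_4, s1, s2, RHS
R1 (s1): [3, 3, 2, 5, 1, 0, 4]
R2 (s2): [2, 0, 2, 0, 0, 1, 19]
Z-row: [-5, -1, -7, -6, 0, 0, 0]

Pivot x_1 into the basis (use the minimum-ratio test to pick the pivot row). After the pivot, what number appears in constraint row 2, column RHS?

49/3

Ratio test on column x_1 — row 1: 4/3 = 4/3; row 2: 19/2 = 19/2. Minimum is 4/3 at row 1 (s1 leaves); pivot element 3.
Divide row 1 by 3; eliminate column x_1 from the other rows.
Row 2 update in column RHS: 19 − 2·(4/3) = 49/3.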